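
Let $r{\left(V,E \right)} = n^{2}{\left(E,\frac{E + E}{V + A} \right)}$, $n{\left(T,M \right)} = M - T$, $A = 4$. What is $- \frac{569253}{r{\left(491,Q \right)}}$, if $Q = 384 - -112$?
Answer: $- \frac{4499394075}{1928836864} \approx -2.3327$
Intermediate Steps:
$Q = 496$ ($Q = 384 + 112 = 496$)
$r{\left(V,E \right)} = \left(- E + \frac{2 E}{4 + V}\right)^{2}$ ($r{\left(V,E \right)} = \left(\frac{E + E}{V + 4} - E\right)^{2} = \left(\frac{2 E}{4 + V} - E\right)^{2} = \left(- E + \frac{2 E}{4 + V}\right)^{2}$)
$- \frac{569253}{r{\left(491,Q \right)}} = - \frac{569253}{496^{2} \left(2 + 491\right)^{2} \frac{1}{\left(4 + 491\right)^{2}}} = - \frac{569253}{246016 \cdot 493^{2} \cdot \frac{1}{245025}} = - \frac{569253}{246016 \cdot 243049 \cdot \frac{1}{245025}} = - \frac{569253}{\frac{59793942784}{245025}} = \left(-569253\right) \frac{245025}{59793942784} = - \frac{4499394075}{1928836864}$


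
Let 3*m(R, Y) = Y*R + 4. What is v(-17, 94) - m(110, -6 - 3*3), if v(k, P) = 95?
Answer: 1931/3 ≈ 643.67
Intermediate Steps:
m(R, Y) = 4/3 + R*Y/3 (m(R, Y) = (Y*R + 4)/3 = (R*Y + 4)/3 = (4 + R*Y)/3 = 4/3 + R*Y/3)
v(-17, 94) - m(110, -6 - 3*3) = 95 - (4/3 + (⅓)*110*(-6 - 3*3)) = 95 - (4/3 + (⅓)*110*(-6 - 9)) = 95 - (4/3 + (⅓)*110*(-15)) = 95 - (4/3 - 550) = 95 - 1*(-1646/3) = 95 + 1646/3 = 1931/3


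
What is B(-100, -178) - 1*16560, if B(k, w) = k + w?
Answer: -16838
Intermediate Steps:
B(-100, -178) - 1*16560 = (-100 - 178) - 1*16560 = -278 - 16560 = -16838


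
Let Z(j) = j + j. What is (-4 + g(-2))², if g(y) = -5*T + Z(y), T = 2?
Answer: 324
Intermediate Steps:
Z(j) = 2*j
g(y) = -10 + 2*y (g(y) = -5*2 + 2*y = -10 + 2*y)
(-4 + g(-2))² = (-4 + (-10 + 2*(-2)))² = (-4 + (-10 - 4))² = (-4 - 14)² = (-18)² = 324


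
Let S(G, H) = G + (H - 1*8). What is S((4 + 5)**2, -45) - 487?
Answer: -459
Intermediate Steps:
S(G, H) = -8 + G + H (S(G, H) = G + (H - 8) = G + (-8 + H) = -8 + G + H)
S((4 + 5)**2, -45) - 487 = (-8 + (4 + 5)**2 - 45) - 487 = (-8 + 9**2 - 45) - 487 = (-8 + 81 - 45) - 487 = 28 - 487 = -459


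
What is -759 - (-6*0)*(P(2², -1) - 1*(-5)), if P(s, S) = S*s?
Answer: -759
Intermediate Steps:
-759 - (-6*0)*(P(2², -1) - 1*(-5)) = -759 - (-6*0)*(-1*2² - 1*(-5)) = -759 - 0*(-1*4 + 5) = -759 - 0*(-4 + 5) = -759 - 0 = -759 - 1*0 = -759 + 0 = -759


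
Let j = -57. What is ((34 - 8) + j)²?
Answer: 961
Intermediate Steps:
((34 - 8) + j)² = ((34 - 8) - 57)² = (26 - 57)² = (-31)² = 961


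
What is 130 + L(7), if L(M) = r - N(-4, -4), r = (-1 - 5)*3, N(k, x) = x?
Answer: 116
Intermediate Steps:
r = -18 (r = -6*3 = -18)
L(M) = -14 (L(M) = -18 - 1*(-4) = -18 + 4 = -14)
130 + L(7) = 130 - 14 = 116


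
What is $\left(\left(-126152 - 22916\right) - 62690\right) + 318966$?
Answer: $107208$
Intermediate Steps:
$\left(\left(-126152 - 22916\right) - 62690\right) + 318966 = \left(-149068 - 62690\right) + 318966 = -211758 + 318966 = 107208$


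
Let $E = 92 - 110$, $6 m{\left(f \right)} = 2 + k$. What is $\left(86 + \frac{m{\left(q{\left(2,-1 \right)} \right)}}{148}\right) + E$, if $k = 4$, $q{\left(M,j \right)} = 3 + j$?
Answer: $\frac{10065}{148} \approx 68.007$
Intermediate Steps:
$m{\left(f \right)} = 1$ ($m{\left(f \right)} = \frac{2 + 4}{6} = \frac{1}{6} \cdot 6 = 1$)
$E = -18$
$\left(86 + \frac{m{\left(q{\left(2,-1 \right)} \right)}}{148}\right) + E = \left(86 + 1 \cdot \frac{1}{148}\right) - 18 = \left(86 + \frac{1}{148}\right) - 18 = \frac{12729}{148} - 18 = \frac{10065}{148}$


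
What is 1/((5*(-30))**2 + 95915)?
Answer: 1/118415 ≈ 8.4449e-6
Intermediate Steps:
1/((5*(-30))**2 + 95915) = 1/((-150)**2 + 95915) = 1/(22500 + 95915) = 1/118415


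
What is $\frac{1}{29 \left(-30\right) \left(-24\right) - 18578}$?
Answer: $\frac{1}{2302} \approx 0.0004344$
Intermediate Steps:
$\frac{1}{29 \left(-30\right) \left(-24\right) - 18578} = \frac{1}{\left(-870\right) \left(-24\right) - 18578} = \frac{1}{20880 - 18578} = \frac{1}{2302}$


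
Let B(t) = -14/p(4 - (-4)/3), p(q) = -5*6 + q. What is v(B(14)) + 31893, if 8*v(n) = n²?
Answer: 349292577/10952 ≈ 31893.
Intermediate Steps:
p(q) = -30 + q
B(t) = 21/37 (B(t) = -14/(-30 + (4 - (-4)/3)) = -14/(-30 + (4 - 1*(-4/3))) = -14/(-30 + (4 + 4/3)) = -14/(-30 + 16/3) = -14/(-74/3) = -14*(-3/74) = 21/37)
v(n) = n²/8
v(B(14)) + 31893 = (21/37)²/8 + 31893 = (⅛)*(441/1369) + 31893 = 441/10952 + 31893 = 349292577/10952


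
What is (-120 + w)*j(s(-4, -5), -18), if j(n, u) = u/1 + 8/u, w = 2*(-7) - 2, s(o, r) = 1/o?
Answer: 22576/9 ≈ 2508.4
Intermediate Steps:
w = -16 (w = -14 - 2 = -16)
j(n, u) = u + 8/u (j(n, u) = u*1 + 8/u = u + 8/u)
(-120 + w)*j(s(-4, -5), -18) = (-120 - 16)*(-18 + 8/(-18)) = -136*(-18 + 8*(-1/18)) = -136*(-18 - 4/9) = -136*(-166/9) = 22576/9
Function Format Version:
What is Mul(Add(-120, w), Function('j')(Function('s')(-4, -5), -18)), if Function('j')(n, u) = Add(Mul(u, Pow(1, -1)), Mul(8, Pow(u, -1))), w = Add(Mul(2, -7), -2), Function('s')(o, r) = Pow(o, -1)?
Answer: Rational(22576, 9) ≈ 2508.4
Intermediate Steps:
w = -16 (w = Add(-14, -2) = -16)
Function('j')(n, u) = Add(u, Mul(8, Pow(u, -1))) (Function('j')(n, u) = Add(Mul(u, 1), Mul(8, Pow(u, -1))) = Add(u, Mul(8, Pow(u, -1))))
Mul(Add(-120, w), Function('j')(Function('s')(-4, -5), -18)) = Mul(Add(-120, -16), Add(-18, Mul(8, Pow(-18, -1)))) = Mul(-136, Add(-18, Mul(8, Rational(-1, 18)))) = Mul(-136, Add(-18, Rational(-4, 9))) = Mul(-136, Rational(-166, 9)) = Rational(22576, 9)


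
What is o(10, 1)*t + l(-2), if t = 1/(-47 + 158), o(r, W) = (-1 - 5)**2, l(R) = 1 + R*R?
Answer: 197/37 ≈ 5.3243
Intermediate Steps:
l(R) = 1 + R**2
o(r, W) = 36 (o(r, W) = (-6)**2 = 36)
t = 1/111 ≈ 0.0090090
o(10, 1)*t + l(-2) = 36*(1/111) + (1 + (-2)**2) = 12/37 + (1 + 4) = 12/37 + 5 = 197/37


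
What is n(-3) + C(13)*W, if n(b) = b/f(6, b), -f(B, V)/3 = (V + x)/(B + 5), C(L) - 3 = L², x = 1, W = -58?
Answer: -19963/2 ≈ -9981.5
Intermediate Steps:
C(L) = 3 + L²
f(B, V) = -3*(1 + V)/(5 + B) (f(B, V) = -3*(V + 1)/(B + 5) = -3*(1 + V)/(5 + B))
n(b) = b/(-3/11 - 3*b/11) (n(b) = b/((3*(-1 - b)/(5 + 6))) = b/((3*(-1 - b)/11)) = b/((3*(1/11)*(-1 - b))) = b/(-3/11 - 3*b/11))
n(-3) + C(13)*W = -11*(-3)/(3 + 3*(-3)) + (3 + 13²)*(-58) = -11*(-3)/(3 - 9) + (3 + 169)*(-58) = -11*(-3)/(-6) + 172*(-58) = -11*(-3)*(-⅙) - 9976 = -11/2 - 9976 = -19963/2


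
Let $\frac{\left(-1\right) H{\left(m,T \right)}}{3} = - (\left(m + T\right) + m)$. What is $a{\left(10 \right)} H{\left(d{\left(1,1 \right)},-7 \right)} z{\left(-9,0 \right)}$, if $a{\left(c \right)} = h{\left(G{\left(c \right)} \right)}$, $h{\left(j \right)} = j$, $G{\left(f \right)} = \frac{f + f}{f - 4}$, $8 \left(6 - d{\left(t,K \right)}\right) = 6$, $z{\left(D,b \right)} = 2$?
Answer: $70$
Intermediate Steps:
$d{\left(t,K \right)} = \frac{21}{4}$ ($d{\left(t,K \right)} = 6 - \frac{3}{4} = \frac{21}{4}$)
$G{\left(f \right)} = \frac{2 f}{-4 + f}$
$a{\left(c \right)} = \frac{2 c}{-4 + c}$
$H{\left(m,T \right)} = 3 T + 6 m$ ($H{\left(m,T \right)} = - 3 \left(- (\left(m + T\right) + m)\right) = - 3 \left(- (\left(T + m\right) + m)\right) = - 3 \left(- (T + 2 m)\right) = - 3 \left(- T - 2 m\right) = 3 T + 6 m$)
$a{\left(10 \right)} H{\left(d{\left(1,1 \right)},-7 \right)} z{\left(-9,0 \right)} = 2 \cdot 10 \frac{1}{-4 + 10} \left(3 \left(-7\right) + 6 \cdot \frac{21}{4}\right) 2 = 2 \cdot 10 \cdot \frac{1}{6} \left(-21 + \frac{63}{2}\right) 2 = 2 \cdot 10 \cdot \frac{1}{6} \cdot \frac{21}{2} \cdot 2 = \frac{10}{3} \cdot \frac{21}{2} \cdot 2 = 35 \cdot 2 = 70$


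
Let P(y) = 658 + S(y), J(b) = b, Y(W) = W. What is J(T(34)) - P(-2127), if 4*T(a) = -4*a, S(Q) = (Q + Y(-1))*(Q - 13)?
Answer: -4554612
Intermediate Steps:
S(Q) = (-1 + Q)*(-13 + Q) (S(Q) = (Q - 1)*(Q - 13) = (-1 + Q)*(-13 + Q))
T(a) = -a (T(a) = (-4*a)/4 = -a)
P(y) = 671 + y² - 14*y (P(y) = 658 + (13 + y² - 14*y) = 671 + y² - 14*y)
J(T(34)) - P(-2127) = -1*34 - (671 + (-2127)² - 14*(-2127)) = -34 - (671 + 4524129 + 29778) = -34 - 1*4554578 = -34 - 4554578 = -4554612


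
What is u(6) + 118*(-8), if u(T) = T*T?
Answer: -908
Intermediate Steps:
u(T) = T²
u(6) + 118*(-8) = 6² + 118*(-8) = 36 - 944 = -908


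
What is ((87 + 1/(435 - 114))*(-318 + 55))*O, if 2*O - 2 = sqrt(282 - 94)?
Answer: -7345064/321 - 7345064*sqrt(47)/321 ≈ -1.7975e+5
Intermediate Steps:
O = 1 + sqrt(47) (O = 1 + sqrt(282 - 94)/2 = 1 + sqrt(188)/2 = 1 + (2*sqrt(47))/2 = 1 + sqrt(47) ≈ 7.8557)
((87 + 1/(435 - 114))*(-318 + 55))*O = ((87 + 1/(435 - 114))*(-318 + 55))*(1 + sqrt(47)) = ((87 + 1/321)*(-263))*(1 + sqrt(47)) = ((27928/321)*(-263))*(1 + sqrt(47)) = -7345064*(1 + sqrt(47))/321 = -7345064/321 - 7345064*sqrt(47)/321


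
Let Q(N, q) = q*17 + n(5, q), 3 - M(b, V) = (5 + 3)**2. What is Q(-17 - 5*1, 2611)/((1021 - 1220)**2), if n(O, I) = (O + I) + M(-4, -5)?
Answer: 46942/39601 ≈ 1.1854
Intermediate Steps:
M(b, V) = -61 (M(b, V) = 3 - (5 + 3)**2 = 3 - 1*8**2 = 3 - 1*64 = 3 - 64 = -61)
n(O, I) = -61 + I + O (n(O, I) = (O + I) - 61 = (I + O) - 61 = -61 + I + O)
Q(N, q) = -56 + 18*q (Q(N, q) = q*17 + (-61 + q + 5) = 17*q + (-56 + q) = -56 + 18*q)
Q(-17 - 5*1, 2611)/((1021 - 1220)**2) = (-56 + 18*2611)/((1021 - 1220)**2) = (-56 + 46998)/((-199)**2) = 46942/39601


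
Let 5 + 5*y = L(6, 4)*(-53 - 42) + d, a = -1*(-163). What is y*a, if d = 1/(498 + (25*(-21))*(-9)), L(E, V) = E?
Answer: -489525512/26115 ≈ -18745.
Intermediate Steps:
d = 1/5223 (d = 1/(498 - 525*(-9)) = 1/(498 + 4725) = 1/5223 ≈ 0.00019146)
a = 163
y = -3003224/26115 (y = -1 + (6*(-53 - 42) + 1/5223)/5 = -1 + (6*(-95) + 1/5223)/5 = -1 + (-570 + 1/5223)/5 = -1 + (⅕)*(-2977109/5223) = -1 - 2977109/26115 = -3003224/26115 ≈ -115.00)
y*a = -3003224/26115*163 = -489525512/26115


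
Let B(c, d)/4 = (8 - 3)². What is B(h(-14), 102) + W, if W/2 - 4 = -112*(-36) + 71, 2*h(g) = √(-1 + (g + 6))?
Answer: 8314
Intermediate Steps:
h(g) = √(5 + g)/2 (h(g) = √(-1 + (g + 6))/2 = √(-1 + (6 + g))/2 = √(5 + g)/2)
B(c, d) = 100 (B(c, d) = 4*(8 - 3)² = 4*5² = 4*25 = 100)
W = 8214 (W = 8 + 2*(-112*(-36) + 71) = 8 + 2*(4032 + 71) = 8 + 2*4103 = 8 + 8206 = 8214)
B(h(-14), 102) + W = 100 + 8214 = 8314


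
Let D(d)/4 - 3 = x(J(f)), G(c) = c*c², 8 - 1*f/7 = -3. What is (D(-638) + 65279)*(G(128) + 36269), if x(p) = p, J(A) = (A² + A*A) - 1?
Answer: 240477081699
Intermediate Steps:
f = 77 (f = 56 - 7*(-3) = 56 + 21 = 77)
J(A) = -1 + 2*A² (J(A) = (A² + A²) - 1 = 2*A² - 1 = -1 + 2*A²)
G(c) = c³
D(d) = 47440 (D(d) = 12 + 4*(-1 + 2*77²) = 12 + 4*(-1 + 2*5929) = 12 + 4*(-1 + 11858) = 12 + 4*11857 = 12 + 47428 = 47440)
(D(-638) + 65279)*(G(128) + 36269) = (47440 + 65279)*(128³ + 36269) = 112719*(2097152 + 36269) = 112719*2133421 = 240477081699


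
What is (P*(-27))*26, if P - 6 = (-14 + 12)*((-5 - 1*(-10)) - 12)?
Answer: -14040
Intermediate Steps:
P = 20 (P = 6 + (-14 + 12)*((-5 - 1*(-10)) - 12) = 6 - 2*((-5 + 10) - 12) = 6 - 2*(5 - 12) = 6 - 2*(-7) = 6 + 14 = 20)
(P*(-27))*26 = (20*(-27))*26 = -540*26 = -14040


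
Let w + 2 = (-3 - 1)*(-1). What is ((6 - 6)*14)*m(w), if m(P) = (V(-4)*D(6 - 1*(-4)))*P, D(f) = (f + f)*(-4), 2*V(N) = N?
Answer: 0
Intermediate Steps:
V(N) = N/2
w = 2 (w = -2 + (-3 - 1)*(-1) = -2 - 4*(-1) = -2 + 4 = 2)
D(f) = -8*f (D(f) = (2*f)*(-4) = -8*f)
m(P) = 160*P (m(P) = (((1/2)*(-4))*(-8*(6 - 1*(-4))))*P = (-(-16)*(6 + 4))*P = (-(-16)*10)*P = (-2*(-80))*P = 160*P)
((6 - 6)*14)*m(w) = ((6 - 6)*14)*(160*2) = (0*14)*320 = 0*320 = 0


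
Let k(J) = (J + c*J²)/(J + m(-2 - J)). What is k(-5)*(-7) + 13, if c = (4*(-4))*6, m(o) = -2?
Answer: -2392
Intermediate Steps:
c = -96 (c = -16*6 = -96)
k(J) = (J - 96*J²)/(-2 + J) (k(J) = (J - 96*J²)/(J - 2) = (J - 96*J²)/(-2 + J))
k(-5)*(-7) + 13 = -5*(1 - 96*(-5))/(-2 - 5)*(-7) + 13 = -5*(1 + 480)/(-7)*(-7) + 13 = -5*(-⅐)*481*(-7) + 13 = (2405/7)*(-7) + 13 = -2405 + 13 = -2392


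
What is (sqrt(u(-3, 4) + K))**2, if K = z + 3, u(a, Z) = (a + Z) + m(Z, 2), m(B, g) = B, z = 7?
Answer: 15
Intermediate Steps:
u(a, Z) = a + 2*Z (u(a, Z) = (a + Z) + Z = (Z + a) + Z = a + 2*Z)
K = 10 (K = 7 + 3 = 10)
(sqrt(u(-3, 4) + K))**2 = (sqrt((-3 + 2*4) + 10))**2 = (sqrt((-3 + 8) + 10))**2 = (sqrt(5 + 10))**2 = (sqrt(15))**2 = 15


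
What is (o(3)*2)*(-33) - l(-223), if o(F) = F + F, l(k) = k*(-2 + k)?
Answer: -50571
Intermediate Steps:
o(F) = 2*F
(o(3)*2)*(-33) - l(-223) = ((2*3)*2)*(-33) - (-223)*(-2 - 223) = (6*2)*(-33) - (-223)*(-225) = 12*(-33) - 1*50175 = -396 - 50175 = -50571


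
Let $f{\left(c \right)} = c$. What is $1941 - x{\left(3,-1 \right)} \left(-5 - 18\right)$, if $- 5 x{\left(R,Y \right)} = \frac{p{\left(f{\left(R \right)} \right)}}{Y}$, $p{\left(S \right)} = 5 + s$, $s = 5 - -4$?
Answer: $\frac{10027}{5} \approx 2005.4$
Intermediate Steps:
$s = 9$ ($s = 5 + 4 = 9$)
$p{\left(S \right)} = 14$ ($p{\left(S \right)} = 5 + 9 = 14$)
$x{\left(R,Y \right)} = - \frac{14}{5 Y}$ ($x{\left(R,Y \right)} = - \frac{14 \frac{1}{Y}}{5} = - \frac{14}{5 Y}$)
$1941 - x{\left(3,-1 \right)} \left(-5 - 18\right) = 1941 - - \frac{14}{5 \left(-1\right)} \left(-5 - 18\right) = 1941 - \left(- \frac{14}{5}\right) \left(-1\right) \left(-23\right) = 1941 - \frac{14}{5} \left(-23\right) = 1941 - - \frac{322}{5} = 1941 + \frac{322}{5} = \frac{10027}{5}$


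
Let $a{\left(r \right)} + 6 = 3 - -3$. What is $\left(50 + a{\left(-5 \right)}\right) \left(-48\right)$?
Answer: $-2400$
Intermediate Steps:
$a{\left(r \right)} = 0$ ($a{\left(r \right)} = -6 + \left(3 - -3\right) = -6 + \left(3 + 3\right) = -6 + 6 = 0$)
$\left(50 + a{\left(-5 \right)}\right) \left(-48\right) = \left(50 + 0\right) \left(-48\right) = 50 \left(-48\right) = -2400$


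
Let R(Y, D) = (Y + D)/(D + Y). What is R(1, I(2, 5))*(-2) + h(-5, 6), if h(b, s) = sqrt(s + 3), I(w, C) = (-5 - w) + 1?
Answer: 1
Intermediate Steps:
I(w, C) = -4 - w
h(b, s) = sqrt(3 + s)
R(Y, D) = 1 (R(Y, D) = (D + Y)/(D + Y) = 1)
R(1, I(2, 5))*(-2) + h(-5, 6) = 1*(-2) + sqrt(3 + 6) = -2 + sqrt(9) = -2 + 3 = 1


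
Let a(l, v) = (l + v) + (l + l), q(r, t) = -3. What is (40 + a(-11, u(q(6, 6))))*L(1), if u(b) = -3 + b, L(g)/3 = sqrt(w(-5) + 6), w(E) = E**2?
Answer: 3*sqrt(31) ≈ 16.703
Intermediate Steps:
L(g) = 3*sqrt(31) (L(g) = 3*sqrt((-5)**2 + 6) = 3*sqrt(25 + 6) = 3*sqrt(31))
a(l, v) = v + 3*l (a(l, v) = (l + v) + 2*l = v + 3*l)
(40 + a(-11, u(q(6, 6))))*L(1) = (40 + ((-3 - 3) + 3*(-11)))*(3*sqrt(31)) = (40 + (-6 - 33))*(3*sqrt(31)) = (40 - 39)*(3*sqrt(31)) = 1*(3*sqrt(31)) = 3*sqrt(31)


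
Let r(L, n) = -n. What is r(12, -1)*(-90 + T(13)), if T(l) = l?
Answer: -77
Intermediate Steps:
r(12, -1)*(-90 + T(13)) = (-1*(-1))*(-90 + 13) = 1*(-77) = -77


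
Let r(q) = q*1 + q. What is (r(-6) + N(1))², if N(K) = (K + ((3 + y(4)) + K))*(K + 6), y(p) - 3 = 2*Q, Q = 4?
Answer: 10000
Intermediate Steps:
y(p) = 11 (y(p) = 3 + 2*4 = 3 + 8 = 11)
N(K) = (6 + K)*(14 + 2*K) (N(K) = (K + ((3 + 11) + K))*(K + 6) = (K + (14 + K))*(6 + K) = (14 + 2*K)*(6 + K) = (6 + K)*(14 + 2*K))
r(q) = 2*q (r(q) = q + q = 2*q)
(r(-6) + N(1))² = (2*(-6) + (84 + 2*1² + 26*1))² = (-12 + (84 + 2*1 + 26))² = (-12 + (84 + 2 + 26))² = (-12 + 112)² = 100² = 10000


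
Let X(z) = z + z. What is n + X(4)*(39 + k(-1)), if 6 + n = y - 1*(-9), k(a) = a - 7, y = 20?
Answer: 271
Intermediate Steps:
X(z) = 2*z
k(a) = -7 + a
n = 23 (n = -6 + (20 - 1*(-9)) = -6 + (20 + 9) = -6 + 29 = 23)
n + X(4)*(39 + k(-1)) = 23 + (2*4)*(39 + (-7 - 1)) = 23 + 8*(39 - 8) = 23 + 8*31 = 23 + 248 = 271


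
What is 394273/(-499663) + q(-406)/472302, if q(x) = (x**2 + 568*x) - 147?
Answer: -73051070581/78663944742 ≈ -0.92865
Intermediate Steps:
q(x) = -147 + x**2 + 568*x
394273/(-499663) + q(-406)/472302 = 394273/(-499663) + (-147 + (-406)**2 + 568*(-406))/472302 = 394273*(-1/499663) + (-147 + 164836 - 230608)*(1/472302) = -394273/499663 - 65919*1/472302 = -394273/499663 - 21973/157434 = -73051070581/78663944742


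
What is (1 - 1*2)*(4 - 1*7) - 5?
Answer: -2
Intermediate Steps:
(1 - 1*2)*(4 - 1*7) - 5 = (1 - 2)*(4 - 7) - 5 = -1*(-3) - 5 = 3 - 5 = -2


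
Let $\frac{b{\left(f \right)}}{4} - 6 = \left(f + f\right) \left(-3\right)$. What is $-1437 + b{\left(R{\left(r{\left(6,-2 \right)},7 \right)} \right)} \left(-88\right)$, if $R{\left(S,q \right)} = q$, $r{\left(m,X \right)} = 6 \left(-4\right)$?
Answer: $11235$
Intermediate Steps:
$r{\left(m,X \right)} = -24$
$b{\left(f \right)} = 24 - 24 f$ ($b{\left(f \right)} = 24 + 4 \left(f + f\right) \left(-3\right) = 24 + 4 \cdot 2 f \left(-3\right) = 24 + 4 \left(- 6 f\right) = 24 - 24 f$)
$-1437 + b{\left(R{\left(r{\left(6,-2 \right)},7 \right)} \right)} \left(-88\right) = -1437 + \left(24 - 168\right) \left(-88\right) = -1437 - -12672 = -1437 + 12672 = 11235$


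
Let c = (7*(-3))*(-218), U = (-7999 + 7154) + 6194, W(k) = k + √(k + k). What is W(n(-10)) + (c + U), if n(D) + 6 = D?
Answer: 9911 + 4*I*√2 ≈ 9911.0 + 5.6569*I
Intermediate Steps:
n(D) = -6 + D
W(k) = k + √2*√k (W(k) = k + √(2*k) = k + √2*√k)
U = 5349 (U = -845 + 6194 = 5349)
c = 4578 (c = -21*(-218) = 4578)
W(n(-10)) + (c + U) = ((-6 - 10) + √2*√(-6 - 10)) + (4578 + 5349) = (-16 + √2*√(-16)) + 9927 = (-16 + √2*(4*I)) + 9927 = (-16 + 4*I*√2) + 9927 = 9911 + 4*I*√2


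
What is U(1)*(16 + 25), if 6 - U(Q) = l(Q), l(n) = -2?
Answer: 328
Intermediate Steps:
U(Q) = 8 (U(Q) = 6 - 1*(-2) = 6 + 2 = 8)
U(1)*(16 + 25) = 8*(16 + 25) = 8*41 = 328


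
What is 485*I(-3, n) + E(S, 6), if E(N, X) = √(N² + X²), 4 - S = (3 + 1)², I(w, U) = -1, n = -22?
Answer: -485 + 6*√5 ≈ -471.58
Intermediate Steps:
S = -12 (S = 4 - (3 + 1)² = 4 - 1*4² = 4 - 1*16 = 4 - 16 = -12)
485*I(-3, n) + E(S, 6) = 485*(-1) + √((-12)² + 6²) = -485 + √(144 + 36) = -485 + √180 = -485 + 6*√5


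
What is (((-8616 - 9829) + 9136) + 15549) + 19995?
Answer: 26235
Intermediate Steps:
(((-8616 - 9829) + 9136) + 15549) + 19995 = ((-18445 + 9136) + 15549) + 19995 = (-9309 + 15549) + 19995 = 6240 + 19995 = 26235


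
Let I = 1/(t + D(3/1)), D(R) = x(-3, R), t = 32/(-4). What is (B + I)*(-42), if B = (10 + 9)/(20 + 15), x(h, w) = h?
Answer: -1044/55 ≈ -18.982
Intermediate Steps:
t = -8 (t = 32*(-¼) = -8)
D(R) = -3
I = -1/11 (I = 1/(-8 - 3) = 1/(-11) = -1/11 ≈ -0.090909)
B = 19/35 ≈ 0.54286
(B + I)*(-42) = (19/35 - 1/11)*(-42) = (174/385)*(-42) = -1044/55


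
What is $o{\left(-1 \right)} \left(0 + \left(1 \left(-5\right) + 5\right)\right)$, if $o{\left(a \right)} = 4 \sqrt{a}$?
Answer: $0$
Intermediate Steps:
$o{\left(-1 \right)} \left(0 + \left(1 \left(-5\right) + 5\right)\right) = 4 \sqrt{-1} \left(0 + \left(1 \left(-5\right) + 5\right)\right) = 4 i \left(0 + \left(-5 + 5\right)\right) = 4 i \left(0 + 0\right) = 4 i 0 = 0$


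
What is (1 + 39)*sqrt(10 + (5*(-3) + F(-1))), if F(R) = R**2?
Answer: 80*I ≈ 80.0*I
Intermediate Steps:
(1 + 39)*sqrt(10 + (5*(-3) + F(-1))) = (1 + 39)*sqrt(10 + (5*(-3) + (-1)**2)) = 40*sqrt(10 + (-15 + 1)) = 40*sqrt(10 - 14) = 40*sqrt(-4) = 40*(2*I) = 80*I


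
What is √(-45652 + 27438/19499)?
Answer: I*√60058330810/1147 ≈ 213.66*I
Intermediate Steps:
√(-45652 + 27438/19499) = √(-45652 + 27438*(1/19499)) = √(-45652 + 1614/1147) = √(-52361230/1147) = I*√60058330810/1147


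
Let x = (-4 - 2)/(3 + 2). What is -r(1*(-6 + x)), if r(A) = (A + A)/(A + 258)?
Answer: 12/209 ≈ 0.057416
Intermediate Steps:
x = -6/5 ≈ -1.2000
r(A) = 2*A/(258 + A) (r(A) = (2*A)/(258 + A) = 2*A/(258 + A))
-r(1*(-6 + x)) = -2*1*(-6 - 6/5)/(258 + 1*(-6 - 6/5)) = -2*1*(-36/5)/(258 + 1*(-36/5)) = -2*(-36)/(5*(258 - 36/5)) = -2*(-36)/(5*1254/5) = -2*(-36)*5/(5*1254) = -1*(-12/209) = 12/209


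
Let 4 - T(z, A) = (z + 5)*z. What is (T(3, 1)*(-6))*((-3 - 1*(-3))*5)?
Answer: 0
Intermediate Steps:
T(z, A) = 4 - z*(5 + z) (T(z, A) = 4 - (z + 5)*z = 4 - (5 + z)*z = 4 - z*(5 + z))
(T(3, 1)*(-6))*((-3 - 1*(-3))*5) = ((4 - 1*3**2 - 5*3)*(-6))*((-3 - 1*(-3))*5) = ((4 - 1*9 - 15)*(-6))*((-3 + 3)*5) = ((4 - 9 - 15)*(-6))*(0*5) = -20*(-6)*0 = 120*0 = 0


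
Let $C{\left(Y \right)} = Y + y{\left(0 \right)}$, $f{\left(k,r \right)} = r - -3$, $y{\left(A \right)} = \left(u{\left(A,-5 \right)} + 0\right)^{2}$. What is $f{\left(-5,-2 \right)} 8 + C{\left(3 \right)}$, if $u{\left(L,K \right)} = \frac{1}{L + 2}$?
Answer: $\frac{45}{4} \approx 11.25$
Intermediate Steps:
$u{\left(L,K \right)} = \frac{1}{2 + L}$
$y{\left(A \right)} = \frac{1}{\left(2 + A\right)^{2}}$ ($y{\left(A \right)} = \left(\frac{1}{2 + A} + 0\right)^{2} = \left(\frac{1}{2 + A}\right)^{2} = \frac{1}{\left(2 + A\right)^{2}}$)
$f{\left(k,r \right)} = 3 + r$ ($f{\left(k,r \right)} = r + 3 = 3 + r$)
$C{\left(Y \right)} = \frac{1}{4} + Y$ ($C{\left(Y \right)} = Y + \frac{1}{\left(2 + 0\right)^{2}} = Y + \frac{1}{4} = \frac{1}{4} + Y$)
$f{\left(-5,-2 \right)} 8 + C{\left(3 \right)} = \left(3 - 2\right) 8 + \left(\frac{1}{4} + 3\right) = 1 \cdot 8 + \frac{13}{4} = 8 + \frac{13}{4} = \frac{45}{4}$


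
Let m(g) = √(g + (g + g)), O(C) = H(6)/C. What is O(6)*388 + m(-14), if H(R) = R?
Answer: 388 + I*√42 ≈ 388.0 + 6.4807*I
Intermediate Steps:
O(C) = 6/C
m(g) = √3*√g (m(g) = √(g + 2*g) = √(3*g) = √3*√g)
O(6)*388 + m(-14) = (6/6)*388 + √3*√(-14) = (6*(⅙))*388 + √3*(I*√14) = 1*388 + I*√42 = 388 + I*√42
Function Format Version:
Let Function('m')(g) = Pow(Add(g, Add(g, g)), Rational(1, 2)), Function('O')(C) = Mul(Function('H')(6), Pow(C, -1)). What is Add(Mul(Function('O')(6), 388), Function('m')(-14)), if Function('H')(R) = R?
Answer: Add(388, Mul(I, Pow(42, Rational(1, 2)))) ≈ Add(388.00, Mul(6.4807, I))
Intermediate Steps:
Function('O')(C) = Mul(6, Pow(C, -1))
Function('m')(g) = Mul(Pow(3, Rational(1, 2)), Pow(g, Rational(1, 2))) (Function('m')(g) = Pow(Add(g, Mul(2, g)), Rational(1, 2)) = Pow(Mul(3, g), Rational(1, 2)) = Mul(Pow(3, Rational(1, 2)), Pow(g, Rational(1, 2))))
Add(Mul(Function('O')(6), 388), Function('m')(-14)) = Add(Mul(Mul(6, Pow(6, -1)), 388), Mul(Pow(3, Rational(1, 2)), Pow(-14, Rational(1, 2)))) = Add(Mul(Mul(6, Rational(1, 6)), 388), Mul(Pow(3, Rational(1, 2)), Mul(I, Pow(14, Rational(1, 2))))) = Add(Mul(1, 388), Mul(I, Pow(42, Rational(1, 2)))) = Add(388, Mul(I, Pow(42, Rational(1, 2))))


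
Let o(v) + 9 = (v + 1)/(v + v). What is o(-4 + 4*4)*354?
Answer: -11977/4 ≈ -2994.3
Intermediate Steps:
o(v) = -9 + (1 + v)/(2*v) (o(v) = -9 + (v + 1)/(v + v) = -9 + (1 + v)/((2*v)) = -9 + (1 + v)*(1/(2*v)) = -9 + (1 + v)/(2*v))
o(-4 + 4*4)*354 = ((1 - 17*(-4 + 4*4))/(2*(-4 + 4*4)))*354 = ((1 - 17*(-4 + 16))/(2*(-4 + 16)))*354 = ((½)*(1 - 17*12)/12)*354 = ((½)*(1/12)*(1 - 204))*354 = ((½)*(1/12)*(-203))*354 = -203/24*354 = -11977/4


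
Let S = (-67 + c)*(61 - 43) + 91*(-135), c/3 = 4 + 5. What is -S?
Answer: 13005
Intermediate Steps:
c = 27 (c = 3*(4 + 5) = 3*9 = 27)
S = -13005 (S = (-67 + 27)*(61 - 43) + 91*(-135) = -40*18 - 12285 = -720 - 12285 = -13005)
-S = -1*(-13005) = 13005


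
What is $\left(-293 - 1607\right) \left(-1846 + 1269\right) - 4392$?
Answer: $1091908$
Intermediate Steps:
$\left(-293 - 1607\right) \left(-1846 + 1269\right) - 4392 = \left(-1900\right) \left(-577\right) - 4392 = 1096300 - 4392 = 1091908$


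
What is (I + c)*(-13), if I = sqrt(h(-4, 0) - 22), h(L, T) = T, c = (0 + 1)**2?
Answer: -13 - 13*I*sqrt(22) ≈ -13.0 - 60.975*I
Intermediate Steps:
c = 1 (c = 1**2 = 1)
I = I*sqrt(22) (I = sqrt(0 - 22) = sqrt(-22) = I*sqrt(22) ≈ 4.6904*I)
(I + c)*(-13) = (I*sqrt(22) + 1)*(-13) = (1 + I*sqrt(22))*(-13) = -13 - 13*I*sqrt(22)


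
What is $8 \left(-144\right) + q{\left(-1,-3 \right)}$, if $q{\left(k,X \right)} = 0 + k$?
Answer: $-1153$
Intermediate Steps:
$q{\left(k,X \right)} = k$
$8 \left(-144\right) + q{\left(-1,-3 \right)} = 8 \left(-144\right) - 1 = -1152 - 1 = -1153$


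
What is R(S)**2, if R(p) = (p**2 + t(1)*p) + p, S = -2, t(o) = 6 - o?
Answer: 64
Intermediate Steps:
R(p) = p**2 + 6*p (R(p) = (p**2 + (6 - 1*1)*p) + p = (p**2 + (6 - 1)*p) + p = (p**2 + 5*p) + p = p**2 + 6*p)
R(S)**2 = (-2*(6 - 2))**2 = (-2*4)**2 = (-8)**2 = 64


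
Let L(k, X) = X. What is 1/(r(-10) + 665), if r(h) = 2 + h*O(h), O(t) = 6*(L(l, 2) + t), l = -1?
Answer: 1/1147 ≈ 0.00087184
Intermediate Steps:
O(t) = 12 + 6*t (O(t) = 6*(2 + t) = 12 + 6*t)
r(h) = 2 + h*(12 + 6*h)
1/(r(-10) + 665) = 1/((2 + 6*(-10)*(2 - 10)) + 665) = 1/((2 + 6*(-10)*(-8)) + 665) = 1/((2 + 480) + 665) = 1/(482 + 665) = 1/1147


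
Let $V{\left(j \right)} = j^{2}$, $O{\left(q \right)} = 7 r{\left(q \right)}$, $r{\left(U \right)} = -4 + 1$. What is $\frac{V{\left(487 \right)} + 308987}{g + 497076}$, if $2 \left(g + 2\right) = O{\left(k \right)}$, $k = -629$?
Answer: $\frac{1092312}{994127} \approx 1.0988$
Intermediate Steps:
$r{\left(U \right)} = -3$
$O{\left(q \right)} = -21$ ($O{\left(q \right)} = 7 \left(-3\right) = -21$)
$g = - \frac{25}{2}$ ($g = -2 + \frac{1}{2} \left(-21\right) = -2 - \frac{21}{2} = - \frac{25}{2} \approx -12.5$)
$\frac{V{\left(487 \right)} + 308987}{g + 497076} = \frac{487^{2} + 308987}{- \frac{25}{2} + 497076} = \frac{237169 + 308987}{\frac{994127}{2}} = 546156 \cdot \frac{2}{994127} = \frac{1092312}{994127}$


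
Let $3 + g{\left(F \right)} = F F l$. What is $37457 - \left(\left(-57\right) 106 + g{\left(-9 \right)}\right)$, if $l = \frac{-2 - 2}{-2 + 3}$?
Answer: $43826$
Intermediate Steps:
$l = -4$ ($l = - \frac{4}{1} = \left(-4\right) 1 = -4$)
$g{\left(F \right)} = -3 - 4 F^{2}$ ($g{\left(F \right)} = -3 + F F \left(-4\right) = -3 + F^{2} \left(-4\right) = -3 - 4 F^{2}$)
$37457 - \left(\left(-57\right) 106 + g{\left(-9 \right)}\right) = 37457 - \left(\left(-57\right) 106 - \left(3 + 4 \left(-9\right)^{2}\right)\right) = 37457 - \left(-6042 - 327\right) = 37457 - -6369 = 37457 + 6369 = 43826$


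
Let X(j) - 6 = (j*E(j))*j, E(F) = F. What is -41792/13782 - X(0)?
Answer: -62242/6891 ≈ -9.0324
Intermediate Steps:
X(j) = 6 + j³ (X(j) = 6 + (j*j)*j = 6 + j²*j = 6 + j³)
-41792/13782 - X(0) = -41792/13782 - (6 + 0³) = -41792*1/13782 - (6 + 0) = -20896/6891 - 1*6 = -20896/6891 - 6 = -62242/6891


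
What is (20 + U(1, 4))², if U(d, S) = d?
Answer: 441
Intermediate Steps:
(20 + U(1, 4))² = (20 + 1)² = 21² = 441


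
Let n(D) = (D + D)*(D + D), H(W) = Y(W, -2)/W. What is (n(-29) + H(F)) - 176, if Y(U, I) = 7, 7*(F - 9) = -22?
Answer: 130757/41 ≈ 3189.2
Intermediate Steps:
F = 41/7 (F = 9 + (⅐)*(-22) = 9 - 22/7 = 41/7 ≈ 5.8571)
H(W) = 7/W
n(D) = 4*D² (n(D) = (2*D)*(2*D) = 4*D²)
(n(-29) + H(F)) - 176 = (4*(-29)² + 7/(41/7)) - 176 = (4*841 + 7*(7/41)) - 176 = (3364 + 49/41) - 176 = 137973/41 - 176 = 130757/41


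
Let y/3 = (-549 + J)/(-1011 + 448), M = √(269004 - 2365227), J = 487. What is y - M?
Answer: 186/563 - I*√2096223 ≈ 0.33037 - 1447.8*I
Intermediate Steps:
M = I*√2096223 (M = √(-2096223) = I*√2096223 ≈ 1447.8*I)
y = 186/563 (y = 3*((-549 + 487)/(-1011 + 448)) = 3*(-62/(-563)) = 3*(-62*(-1/563)) = 3*(62/563) = 186/563 ≈ 0.33037)
y - M = 186/563 - I*√2096223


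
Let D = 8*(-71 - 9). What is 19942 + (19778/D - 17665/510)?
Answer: 324383821/16320 ≈ 19876.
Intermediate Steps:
D = -640 (D = 8*(-80) = -640)
19942 + (19778/D - 17665/510) = 19942 + (19778/(-640) - 17665/510) = 19942 + (19778*(-1/640) - 17665*1/510) = 19942 + (-9889/320 - 3533/102) = 19942 - 1069619/16320 = 324383821/16320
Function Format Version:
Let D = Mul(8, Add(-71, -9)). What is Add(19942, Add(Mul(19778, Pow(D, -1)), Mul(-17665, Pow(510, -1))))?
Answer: Rational(324383821, 16320) ≈ 19876.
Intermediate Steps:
D = -640 (D = Mul(8, -80) = -640)
Add(19942, Add(Mul(19778, Pow(D, -1)), Mul(-17665, Pow(510, -1)))) = Add(19942, Add(Mul(19778, Pow(-640, -1)), Mul(-17665, Pow(510, -1)))) = Add(19942, Add(Mul(19778, Rational(-1, 640)), Mul(-17665, Rational(1, 510)))) = Add(19942, Add(Rational(-9889, 320), Rational(-3533, 102))) = Add(19942, Rational(-1069619, 16320)) = Rational(324383821, 16320)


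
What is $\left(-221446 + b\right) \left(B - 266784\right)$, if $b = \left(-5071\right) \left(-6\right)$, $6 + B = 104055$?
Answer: $31085639700$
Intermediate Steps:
$B = 104049$ ($B = -6 + 104055 = 104049$)
$b = 30426$
$\left(-221446 + b\right) \left(B - 266784\right) = \left(-221446 + 30426\right) \left(104049 - 266784\right) = - 191020 \left(104049 - 266784\right) = \left(-191020\right) \left(-162735\right) = 31085639700$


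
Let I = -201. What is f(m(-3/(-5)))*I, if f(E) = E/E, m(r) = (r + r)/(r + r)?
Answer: -201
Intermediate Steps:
m(r) = 1 (m(r) = (2*r)/((2*r)) = (2*r)*(1/(2*r)) = 1)
f(E) = 1
f(m(-3/(-5)))*I = 1*(-201) = -201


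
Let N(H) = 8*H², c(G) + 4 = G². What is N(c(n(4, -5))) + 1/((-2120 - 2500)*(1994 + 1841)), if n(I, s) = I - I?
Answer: 2267865599/17717700 ≈ 128.00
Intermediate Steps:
n(I, s) = 0
c(G) = -4 + G²
N(c(n(4, -5))) + 1/((-2120 - 2500)*(1994 + 1841)) = 8*(-4 + 0²)² + 1/((-2120 - 2500)*(1994 + 1841)) = 8*(-4 + 0)² + 1/(-4620*3835) = 8*(-4)² + 1/(-17717700) = 8*16 - 1/17717700 = 128 - 1/17717700 = 2267865599/17717700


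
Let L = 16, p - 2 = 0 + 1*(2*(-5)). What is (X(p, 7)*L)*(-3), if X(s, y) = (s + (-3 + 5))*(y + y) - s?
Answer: 3648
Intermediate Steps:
p = -8 (p = 2 + (0 + 1*(2*(-5))) = 2 + (0 + 1*(-10)) = 2 + (0 - 10) = 2 - 10 = -8)
X(s, y) = -s + 2*y*(2 + s) (X(s, y) = (s + 2)*(2*y) - s = (2 + s)*(2*y) - s = 2*y*(2 + s) - s = -s + 2*y*(2 + s))
(X(p, 7)*L)*(-3) = ((-1*(-8) + 4*7 + 2*(-8)*7)*16)*(-3) = ((8 + 28 - 112)*16)*(-3) = -76*16*(-3) = -1216*(-3) = 3648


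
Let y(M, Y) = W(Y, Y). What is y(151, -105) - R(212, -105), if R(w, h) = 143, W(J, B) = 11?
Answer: -132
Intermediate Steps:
y(M, Y) = 11
y(151, -105) - R(212, -105) = 11 - 1*143 = 11 - 143 = -132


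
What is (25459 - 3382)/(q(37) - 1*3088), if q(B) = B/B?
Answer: -2453/343 ≈ -7.1516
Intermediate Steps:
q(B) = 1
(25459 - 3382)/(q(37) - 1*3088) = (25459 - 3382)/(1 - 1*3088) = 22077/(1 - 3088) = 22077/(-3087) = 22077*(-1/3087) = -2453/343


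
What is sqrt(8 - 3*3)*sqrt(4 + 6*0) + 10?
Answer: 10 + 2*I ≈ 10.0 + 2.0*I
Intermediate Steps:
sqrt(8 - 3*3)*sqrt(4 + 6*0) + 10 = sqrt(8 - 9)*sqrt(4 + 0) + 10 = sqrt(-1)*sqrt(4) + 10 = I*2 + 10 = 2*I + 10 = 10 + 2*I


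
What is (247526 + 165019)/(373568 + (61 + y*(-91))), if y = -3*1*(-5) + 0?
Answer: 137515/124088 ≈ 1.1082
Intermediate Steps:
y = 15 (y = -(-15) + 0 = -3*(-5) + 0 = 15 + 0 = 15)
(247526 + 165019)/(373568 + (61 + y*(-91))) = (247526 + 165019)/(373568 + (61 + 15*(-91))) = 412545/(373568 + (61 - 1365)) = 412545/(373568 - 1304) = 412545/372264 = 412545*(1/372264) = 137515/124088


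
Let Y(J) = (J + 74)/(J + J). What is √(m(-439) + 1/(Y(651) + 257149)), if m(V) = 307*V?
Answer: I*√15107632942158033262171/334808723 ≈ 367.11*I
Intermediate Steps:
Y(J) = (74 + J)/(2*J) (Y(J) = (74 + J)/((2*J)) = (74 + J)*(1/(2*J)) = (74 + J)/(2*J))
√(m(-439) + 1/(Y(651) + 257149)) = √(307*(-439) + 1/((½)*(74 + 651)/651 + 257149)) = √(-134773 + 1/((½)*(1/651)*725 + 257149)) = √(-134773 + 1/(725/1302 + 257149)) = √(-134773 + 1/(334808723/1302)) = √(-134773 + 1302/334808723) = √(-45123176023577/334808723) = I*√15107632942158033262171/334808723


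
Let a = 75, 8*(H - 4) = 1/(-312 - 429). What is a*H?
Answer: 592775/1976 ≈ 299.99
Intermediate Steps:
H = 23711/5928 (H = 4 + 1/(8*(-312 - 429)) = 4 + (1/8)/(-741) = 4 + (1/8)*(-1/741) = 4 - 1/5928 = 23711/5928 ≈ 3.9998)
a*H = 75*(23711/5928) = 592775/1976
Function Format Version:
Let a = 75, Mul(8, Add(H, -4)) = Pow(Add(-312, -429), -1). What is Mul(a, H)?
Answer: Rational(592775, 1976) ≈ 299.99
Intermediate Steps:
H = Rational(23711, 5928) (H = Add(4, Mul(Rational(1, 8), Pow(Add(-312, -429), -1))) = Add(4, Mul(Rational(1, 8), Pow(-741, -1))) = Add(4, Mul(Rational(1, 8), Rational(-1, 741))) = Add(4, Rational(-1, 5928)) = Rational(23711, 5928) ≈ 3.9998)
Mul(a, H) = Mul(75, Rational(23711, 5928)) = Rational(592775, 1976)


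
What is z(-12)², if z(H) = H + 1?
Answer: 121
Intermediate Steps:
z(H) = 1 + H
z(-12)² = (1 - 12)² = (-11)² = 121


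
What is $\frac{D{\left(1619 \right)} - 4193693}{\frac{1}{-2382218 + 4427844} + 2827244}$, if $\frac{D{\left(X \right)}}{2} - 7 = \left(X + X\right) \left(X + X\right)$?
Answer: $\frac{34316621936234}{5783483834745} \approx 5.9336$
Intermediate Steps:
$D{\left(X \right)} = 14 + 8 X^{2}$ ($D{\left(X \right)} = 14 + 2 \left(X + X\right) \left(X + X\right) = 14 + 2 \cdot 2 X 2 X = 14 + 2 \cdot 4 X^{2} = 14 + 8 X^{2}$)
$\frac{D{\left(1619 \right)} - 4193693}{\frac{1}{-2382218 + 4427844} + 2827244} = \frac{\left(14 + 8 \cdot 1619^{2}\right) - 4193693}{\frac{1}{-2382218 + 4427844} + 2827244} = \frac{\left(14 + 8 \cdot 2621161\right) - 4193693}{\frac{1}{2045626} + 2827244} = \frac{\left(14 + 20969288\right) - 4193693}{\frac{1}{2045626} + 2827244} = \frac{20969302 - 4193693}{\frac{5783483834745}{2045626}} = 16775609 \cdot \frac{2045626}{5783483834745} = \frac{34316621936234}{5783483834745}$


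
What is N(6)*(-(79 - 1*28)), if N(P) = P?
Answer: -306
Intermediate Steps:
N(6)*(-(79 - 1*28)) = 6*(-(79 - 1*28)) = 6*(-(79 - 28)) = 6*(-1*51) = 6*(-51) = -306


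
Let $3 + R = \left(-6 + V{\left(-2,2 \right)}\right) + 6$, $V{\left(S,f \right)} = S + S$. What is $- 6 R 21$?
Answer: $882$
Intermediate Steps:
$V{\left(S,f \right)} = 2 S$
$R = -7$ ($R = -3 + \left(\left(-6 + 2 \left(-2\right)\right) + 6\right) = -3 + \left(\left(-6 - 4\right) + 6\right) = -3 + \left(-10 + 6\right) = -3 - 4 = -7$)
$- 6 R 21 = \left(-6\right) \left(-7\right) 21 = 42 \cdot 21 = 882$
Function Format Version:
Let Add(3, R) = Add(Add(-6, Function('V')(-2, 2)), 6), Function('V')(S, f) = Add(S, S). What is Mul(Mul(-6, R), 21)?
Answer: 882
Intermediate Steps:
Function('V')(S, f) = Mul(2, S)
R = -7 (R = Add(-3, Add(Add(-6, Mul(2, -2)), 6)) = Add(-3, Add(Add(-6, -4), 6)) = Add(-3, Add(-10, 6)) = Add(-3, -4) = -7)
Mul(Mul(-6, R), 21) = Mul(Mul(-6, -7), 21) = Mul(42, 21) = 882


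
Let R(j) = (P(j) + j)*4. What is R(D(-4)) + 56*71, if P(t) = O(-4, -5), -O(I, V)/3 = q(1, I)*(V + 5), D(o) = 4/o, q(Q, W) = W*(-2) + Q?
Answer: 3972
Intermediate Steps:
q(Q, W) = Q - 2*W (q(Q, W) = -2*W + Q = Q - 2*W)
O(I, V) = -3*(1 - 2*I)*(5 + V) (O(I, V) = -3*(1 - 2*I)*(V + 5) = -3*(1 - 2*I)*(5 + V))
P(t) = 0 (P(t) = 3*(-1 + 2*(-4))*(5 - 5) = 3*(-1 - 8)*0 = 3*(-9)*0 = 0)
R(j) = 4*j (R(j) = (0 + j)*4 = j*4 = 4*j)
R(D(-4)) + 56*71 = 4*(4/(-4)) + 56*71 = 4*(4*(-¼)) + 3976 = 4*(-1) + 3976 = -4 + 3976 = 3972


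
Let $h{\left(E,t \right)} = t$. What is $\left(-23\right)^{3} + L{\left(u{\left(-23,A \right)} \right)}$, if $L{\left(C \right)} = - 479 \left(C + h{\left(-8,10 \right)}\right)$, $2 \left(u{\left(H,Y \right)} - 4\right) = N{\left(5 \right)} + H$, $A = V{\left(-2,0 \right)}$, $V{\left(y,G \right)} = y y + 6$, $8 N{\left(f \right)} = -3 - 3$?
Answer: $- \frac{105479}{8} \approx -13185.0$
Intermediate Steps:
$N{\left(f \right)} = - \frac{3}{4}$ ($N{\left(f \right)} = \frac{-3 - 3}{8} = \frac{1}{8} \left(-6\right) = - \frac{3}{4}$)
$V{\left(y,G \right)} = 6 + y^{2}$ ($V{\left(y,G \right)} = y^{2} + 6 = 6 + y^{2}$)
$A = 10$ ($A = 6 + \left(-2\right)^{2} = 6 + 4 = 10$)
$u{\left(H,Y \right)} = \frac{29}{8} + \frac{H}{2}$ ($u{\left(H,Y \right)} = 4 + \frac{- \frac{3}{4} + H}{2} = 4 + \left(- \frac{3}{8} + \frac{H}{2}\right) = \frac{29}{8} + \frac{H}{2}$)
$L{\left(C \right)} = -4790 - 479 C$ ($L{\left(C \right)} = - 479 \left(C + 10\right) = - 479 \left(10 + C\right) = -4790 - 479 C$)
$\left(-23\right)^{3} + L{\left(u{\left(-23,A \right)} \right)} = \left(-23\right)^{3} - \left(4790 + 479 \left(\frac{29}{8} + \frac{1}{2} \left(-23\right)\right)\right) = -12167 - \left(4790 + 479 \left(\frac{29}{8} - \frac{23}{2}\right)\right) = -12167 - \frac{8143}{8} = - \frac{105479}{8}$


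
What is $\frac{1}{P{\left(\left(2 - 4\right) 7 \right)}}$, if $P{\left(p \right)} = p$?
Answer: $- \frac{1}{14} \approx -0.071429$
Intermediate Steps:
$\frac{1}{P{\left(\left(2 - 4\right) 7 \right)}} = \frac{1}{\left(2 - 4\right) 7} = \frac{1}{\left(-2\right) 7} = \frac{1}{-14} = - \frac{1}{14}$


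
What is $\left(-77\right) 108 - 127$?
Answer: $-8443$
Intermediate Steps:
$\left(-77\right) 108 - 127 = -8316 - 127 = -8443$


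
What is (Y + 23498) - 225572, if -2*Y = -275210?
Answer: -64469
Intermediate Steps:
Y = 137605 (Y = -½*(-275210) = 137605)
(Y + 23498) - 225572 = (137605 + 23498) - 225572 = 161103 - 225572 = -64469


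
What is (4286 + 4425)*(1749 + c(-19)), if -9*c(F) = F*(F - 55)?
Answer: 124872185/9 ≈ 1.3875e+7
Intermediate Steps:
c(F) = -F*(-55 + F)/9 (c(F) = -F*(F - 55)/9 = -F*(-55 + F)/9)
(4286 + 4425)*(1749 + c(-19)) = (4286 + 4425)*(1749 + (⅑)*(-19)*(55 - 1*(-19))) = 8711*(1749 + (⅑)*(-19)*(55 + 19)) = 8711*(1749 + (⅑)*(-19)*74) = 8711*(1749 - 1406/9) = 8711*(14335/9) = 124872185/9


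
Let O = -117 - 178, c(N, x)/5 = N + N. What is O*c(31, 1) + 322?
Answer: -91128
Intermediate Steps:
c(N, x) = 10*N (c(N, x) = 5*(N + N) = 5*(2*N) = 10*N)
O = -295
O*c(31, 1) + 322 = -2950*31 + 322 = -295*310 + 322 = -91450 + 322 = -91128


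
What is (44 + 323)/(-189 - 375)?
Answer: -367/564 ≈ -0.65071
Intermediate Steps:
(44 + 323)/(-189 - 375) = 367/(-564) = 367*(-1/564) = -367/564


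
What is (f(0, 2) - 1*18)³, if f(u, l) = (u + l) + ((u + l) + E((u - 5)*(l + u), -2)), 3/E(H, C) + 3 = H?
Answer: -6331625/2197 ≈ -2881.9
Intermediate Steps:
E(H, C) = 3/(-3 + H)
f(u, l) = 2*l + 2*u + 3/(-3 + (-5 + u)*(l + u)) (f(u, l) = (u + l) + ((u + l) + 3/(-3 + (u - 5)*(l + u))) = (l + u) + ((l + u) + 3/(-3 + (-5 + u)*(l + u))) = (l + u) + (l + u + 3/(-3 + (-5 + u)*(l + u))) = 2*l + 2*u + 3/(-3 + (-5 + u)*(l + u)))
(f(0, 2) - 1*18)³ = ((-3 + 2*(2 + 0)*(3 - 1*0² + 5*2 + 5*0 - 1*2*0))/(3 - 1*0² + 5*2 + 5*0 - 1*2*0) - 1*18)³ = ((-3 + 2*2*(3 - 1*0 + 10 + 0 + 0))/(3 - 1*0 + 10 + 0 + 0) - 18)³ = ((-3 + 2*2*(3 + 0 + 10 + 0 + 0))/(3 + 0 + 10 + 0 + 0) - 18)³ = ((-3 + 2*2*13)/13 - 18)³ = ((-3 + 52)/13 - 18)³ = ((1/13)*49 - 18)³ = (49/13 - 18)³ = (-185/13)³ = -6331625/2197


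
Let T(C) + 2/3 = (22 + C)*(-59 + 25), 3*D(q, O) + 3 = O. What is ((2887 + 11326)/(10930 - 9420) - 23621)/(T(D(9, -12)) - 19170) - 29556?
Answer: -240365086479/8132860 ≈ -29555.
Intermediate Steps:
D(q, O) = -1 + O/3
T(C) = -2246/3 - 34*C (T(C) = -2/3 + (22 + C)*(-59 + 25) = -2/3 + (22 + C)*(-34) = -2/3 + (-748 - 34*C) = -2246/3 - 34*C)
((2887 + 11326)/(10930 - 9420) - 23621)/(T(D(9, -12)) - 19170) - 29556 = ((2887 + 11326)/(10930 - 9420) - 23621)/((-2246/3 - 34*(-1 + (1/3)*(-12))) - 19170) - 29556 = (14213/1510 - 23621)/((-2246/3 - 34*(-1 - 4)) - 19170) - 29556 = (14213*(1/1510) - 23621)/((-2246/3 - 34*(-5)) - 19170) - 29556 = (14213/1510 - 23621)/((-2246/3 + 170) - 19170) - 29556 = -35653497/(1510*(-1736/3 - 19170)) - 29556 = -35653497/(1510*(-59246/3)) - 29556 = -35653497/1510*(-3/59246) - 29556 = 9723681/8132860 - 29556 = -240365086479/8132860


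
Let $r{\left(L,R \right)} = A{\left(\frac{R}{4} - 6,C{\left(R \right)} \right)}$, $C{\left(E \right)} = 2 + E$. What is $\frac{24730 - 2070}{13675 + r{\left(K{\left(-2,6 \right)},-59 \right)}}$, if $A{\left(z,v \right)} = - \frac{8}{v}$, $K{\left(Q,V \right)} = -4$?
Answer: $\frac{1291620}{779483} \approx 1.657$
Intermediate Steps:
$r{\left(L,R \right)} = - \frac{8}{2 + R}$
$\frac{24730 - 2070}{13675 + r{\left(K{\left(-2,6 \right)},-59 \right)}} = \frac{24730 - 2070}{13675 - \frac{8}{2 - 59}} = \frac{22660}{13675 - \frac{8}{-57}} = \frac{22660}{13675 - - \frac{8}{57}} = \frac{22660}{13675 + \frac{8}{57}} = \frac{22660}{\frac{779483}{57}} = 22660 \cdot \frac{57}{779483} = \frac{1291620}{779483}$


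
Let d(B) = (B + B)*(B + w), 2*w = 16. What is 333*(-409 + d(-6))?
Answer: -144189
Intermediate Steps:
w = 8 (w = (½)*16 = 8)
d(B) = 2*B*(8 + B) (d(B) = (B + B)*(B + 8) = (2*B)*(8 + B) = 2*B*(8 + B))
333*(-409 + d(-6)) = 333*(-409 + 2*(-6)*(8 - 6)) = 333*(-409 + 2*(-6)*2) = 333*(-409 - 24) = 333*(-433) = -144189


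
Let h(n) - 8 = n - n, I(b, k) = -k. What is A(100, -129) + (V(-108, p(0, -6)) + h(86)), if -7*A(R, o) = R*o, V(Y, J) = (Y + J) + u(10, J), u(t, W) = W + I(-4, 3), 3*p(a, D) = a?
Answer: 12179/7 ≈ 1739.9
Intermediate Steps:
p(a, D) = a/3
u(t, W) = -3 + W (u(t, W) = W - 1*3 = W - 3 = -3 + W)
V(Y, J) = -3 + Y + 2*J (V(Y, J) = (Y + J) + (-3 + J) = (J + Y) + (-3 + J) = -3 + Y + 2*J)
h(n) = 8 (h(n) = 8 + (n - n) = 8 + 0 = 8)
A(R, o) = -R*o/7
A(100, -129) + (V(-108, p(0, -6)) + h(86)) = -⅐*100*(-129) + ((-3 - 108 + 2*((⅓)*0)) + 8) = 12900/7 + ((-3 - 108 + 2*0) + 8) = 12900/7 + ((-3 - 108 + 0) + 8) = 12900/7 + (-111 + 8) = 12900/7 - 103 = 12179/7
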